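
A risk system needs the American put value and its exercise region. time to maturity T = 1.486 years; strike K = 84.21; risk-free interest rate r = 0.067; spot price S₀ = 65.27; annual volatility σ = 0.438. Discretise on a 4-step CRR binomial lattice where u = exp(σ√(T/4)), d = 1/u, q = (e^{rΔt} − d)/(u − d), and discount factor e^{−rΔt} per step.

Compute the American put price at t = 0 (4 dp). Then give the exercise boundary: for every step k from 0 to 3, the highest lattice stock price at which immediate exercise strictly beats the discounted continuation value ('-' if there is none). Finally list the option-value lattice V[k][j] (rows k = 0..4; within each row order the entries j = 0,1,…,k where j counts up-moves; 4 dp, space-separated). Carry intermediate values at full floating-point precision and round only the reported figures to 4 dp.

price = 23.6112
boundary = - 49.9773 38.2676 49.9773
tree:
23.6112
34.2327 13.3573
45.9424 21.8515 4.8671
54.9085 34.2327 9.6012 0.0000
61.7738 45.9424 18.9400 0.0000 0.0000

params: Δt=0.37150 u=1.30599 d=0.76570 q=0.48030 e^(-rΔt)=0.97542
t_4 payoffs: 61.7738 45.9424 18.9400 0.0000 0.0000
t_3: node(3,0) S=29.3015 payoff=54.9085 vs cont=52.8383 → 54.9085 [stop]  node(3,1) S=49.9773 payoff=34.2327 vs cont=32.1626 → 34.2327 [stop]  node(3,2) S=85.2422 payoff=0.0000 vs cont=9.6012 → 9.6012 [wait]  node(3,3) S=145.3909 payoff=0.0000 vs cont=0.0000 → 0.0000 [wait]  ⇒ S*(3)=49.9773
t_2: node(2,0) S=38.2676 payoff=45.9424 vs cont=43.8722 → 45.9424 [stop]  node(2,1) S=65.2700 payoff=18.9400 vs cont=21.8515 → 21.8515 [wait]  node(2,2) S=111.3259 payoff=0.0000 vs cont=4.8671 → 4.8671 [wait]  ⇒ S*(2)=38.2676
t_1: node(1,0) S=49.9773 payoff=34.2327 vs cont=33.5266 → 34.2327 [stop]  node(1,1) S=85.2422 payoff=0.0000 vs cont=13.3573 → 13.3573 [wait]  ⇒ S*(1)=49.9773
t_0: node(0,0) S=65.2700 payoff=18.9400 vs cont=23.6112 → 23.6112 [wait]  ⇒ S*(0)=-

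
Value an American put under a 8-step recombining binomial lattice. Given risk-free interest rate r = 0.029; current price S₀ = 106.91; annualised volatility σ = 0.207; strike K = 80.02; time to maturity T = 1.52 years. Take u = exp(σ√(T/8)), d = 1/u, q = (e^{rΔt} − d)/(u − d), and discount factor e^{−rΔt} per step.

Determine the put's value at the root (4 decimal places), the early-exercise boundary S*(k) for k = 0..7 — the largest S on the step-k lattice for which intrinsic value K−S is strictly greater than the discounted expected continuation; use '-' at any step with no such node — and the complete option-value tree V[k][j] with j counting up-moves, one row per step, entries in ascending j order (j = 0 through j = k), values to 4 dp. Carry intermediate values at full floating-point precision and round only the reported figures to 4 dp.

price = 1.1447
boundary = - - - - - - 62.2160 68.0907
tree:
1.1447
1.9344 0.3923
3.2061 0.7240 0.0754
5.1894 1.3205 0.1542 0.0000
8.1556 2.3735 0.3151 0.0000 0.0000
12.3466 4.1859 0.6441 0.0000 0.0000 0.0000
17.8040 7.1961 1.3165 0.0000 0.0000 0.0000 0.0000
23.1719 11.9293 2.6908 0.0000 0.0000 0.0000 0.0000 0.0000
28.0767 17.8040 5.4998 0.0000 0.0000 0.0000 0.0000 0.0000 0.0000

params: Δt=0.19000 u=1.09443 d=0.91372 q=0.50803 e^(-rΔt)=0.99451
t_8 payoffs: 28.0767 17.8040 5.4998 0.0000 0.0000 0.0000 0.0000 0.0000 0.0000
t_7: node(7,0) S=56.8481 payoff=23.1719 vs cont=22.7322 → 23.1719 [stop]  node(7,1) S=68.0907 payoff=11.9293 vs cont=11.4896 → 11.9293 [stop]  node(7,2) S=81.5568 payoff=0.0000 vs cont=2.6908 → 2.6908 [wait]  node(7,3) S=97.6860 payoff=0.0000 vs cont=0.0000 → 0.0000 [wait]  node(7,4) S=117.0050 payoff=0.0000 vs cont=0.0000 → 0.0000 [wait]  node(7,5) S=140.1446 payoff=0.0000 vs cont=0.0000 → 0.0000 [wait]  node(7,6) S=167.8605 payoff=0.0000 vs cont=0.0000 → 0.0000 [wait]  node(7,7) S=201.0577 payoff=0.0000 vs cont=0.0000 → 0.0000 [wait]  ⇒ S*(7)=68.0907
t_6: node(6,0) S=62.2160 payoff=17.8040 vs cont=17.3643 → 17.8040 [stop]  node(6,1) S=74.5202 payoff=5.4998 vs cont=7.1961 → 7.1961 [wait]  node(6,2) S=89.2578 payoff=0.0000 vs cont=1.3165 → 1.3165 [wait]  node(6,3) S=106.9100 payoff=0.0000 vs cont=0.0000 → 0.0000 [wait]  node(6,4) S=128.0532 payoff=0.0000 vs cont=0.0000 → 0.0000 [wait]  node(6,5) S=153.3778 payoff=0.0000 vs cont=0.0000 → 0.0000 [wait]  node(6,6) S=183.7108 payoff=0.0000 vs cont=0.0000 → 0.0000 [wait]  ⇒ S*(6)=62.2160
t_5: node(5,0) S=68.0907 payoff=11.9293 vs cont=12.3466 → 12.3466 [wait]  node(5,1) S=81.5568 payoff=0.0000 vs cont=4.1859 → 4.1859 [wait]  node(5,2) S=97.6860 payoff=0.0000 vs cont=0.6441 → 0.6441 [wait]  node(5,3) S=117.0050 payoff=0.0000 vs cont=0.0000 → 0.0000 [wait]  node(5,4) S=140.1446 payoff=0.0000 vs cont=0.0000 → 0.0000 [wait]  node(5,5) S=167.8605 payoff=0.0000 vs cont=0.0000 → 0.0000 [wait]  ⇒ S*(5)=-
t_4: node(4,0) S=74.5202 payoff=5.4998 vs cont=8.1556 → 8.1556 [wait]  node(4,1) S=89.2578 payoff=0.0000 vs cont=2.3735 → 2.3735 [wait]  node(4,2) S=106.9100 payoff=0.0000 vs cont=0.3151 → 0.3151 [wait]  node(4,3) S=128.0532 payoff=0.0000 vs cont=0.0000 → 0.0000 [wait]  node(4,4) S=153.3778 payoff=0.0000 vs cont=0.0000 → 0.0000 [wait]  ⇒ S*(4)=-
t_3: node(3,0) S=81.5568 payoff=0.0000 vs cont=5.1894 → 5.1894 [wait]  node(3,1) S=97.6860 payoff=0.0000 vs cont=1.3205 → 1.3205 [wait]  node(3,2) S=117.0050 payoff=0.0000 vs cont=0.1542 → 0.1542 [wait]  node(3,3) S=140.1446 payoff=0.0000 vs cont=0.0000 → 0.0000 [wait]  ⇒ S*(3)=-
t_2: node(2,0) S=89.2578 payoff=0.0000 vs cont=3.2061 → 3.2061 [wait]  node(2,1) S=106.9100 payoff=0.0000 vs cont=0.7240 → 0.7240 [wait]  node(2,2) S=128.0532 payoff=0.0000 vs cont=0.0754 → 0.0754 [wait]  ⇒ S*(2)=-
t_1: node(1,0) S=97.6860 payoff=0.0000 vs cont=1.9344 → 1.9344 [wait]  node(1,1) S=117.0050 payoff=0.0000 vs cont=0.3923 → 0.3923 [wait]  ⇒ S*(1)=-
t_0: node(0,0) S=106.9100 payoff=0.0000 vs cont=1.1447 → 1.1447 [wait]  ⇒ S*(0)=-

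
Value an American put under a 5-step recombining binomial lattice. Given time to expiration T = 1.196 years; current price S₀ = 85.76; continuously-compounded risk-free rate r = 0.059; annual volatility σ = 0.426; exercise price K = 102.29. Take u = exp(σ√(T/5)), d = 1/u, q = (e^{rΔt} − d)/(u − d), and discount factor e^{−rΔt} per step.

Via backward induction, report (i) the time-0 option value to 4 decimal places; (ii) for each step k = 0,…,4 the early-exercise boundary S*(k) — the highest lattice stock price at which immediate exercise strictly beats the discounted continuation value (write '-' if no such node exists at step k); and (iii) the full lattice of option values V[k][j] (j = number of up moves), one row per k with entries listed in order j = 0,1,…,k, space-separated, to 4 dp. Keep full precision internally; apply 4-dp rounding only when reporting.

price = 22.9838
boundary = - - 56.5348 69.6306 56.5348
tree:
22.9838
33.2222 12.6570
45.7552 20.7307 4.3521
56.3881 32.6594 8.5206 0.0000
65.0211 45.7552 16.6817 0.0000 0.0000
72.0305 56.3881 32.6594 0.0000 0.0000 0.0000

Δt=0.23920  u=1.23164  d=0.81192  q=0.48196  discount=0.98599
step 5 (expiry): payoffs max(K−S,0) = 72.0305 56.3881 32.6594 0.0000 0.0000 0.0000
step 4: (k=4,j=0): S=37.2689, (K−S)⁺=65.0211, hold=63.5876 ⇒ V=65.0211 exercise | (k=4,j=1): S=56.5348, (K−S)⁺=45.7552, hold=44.3218 ⇒ V=45.7552 exercise | (k=4,j=2): S=85.7600, (K−S)⁺=16.5300, hold=16.6817 ⇒ V=16.6817 continue | (k=4,j=3): S=130.0930, (K−S)⁺=0.0000, hold=0.0000 ⇒ V=0.0000 continue | (k=4,j=4): S=197.3436, (K−S)⁺=0.0000, hold=0.0000 ⇒ V=0.0000 continue  boundary S*=56.5348
step 3: (k=3,j=0): S=45.9019, (K−S)⁺=56.3881, hold=54.9546 ⇒ V=56.3881 exercise | (k=3,j=1): S=69.6306, (K−S)⁺=32.6594, hold=31.2980 ⇒ V=32.6594 exercise | (k=3,j=2): S=105.6256, (K−S)⁺=0.0000, hold=8.5206 ⇒ V=8.5206 continue | (k=3,j=3): S=160.2280, (K−S)⁺=0.0000, hold=0.0000 ⇒ V=0.0000 continue  boundary S*=69.6306
step 2: (k=2,j=0): S=56.5348, (K−S)⁺=45.7552, hold=44.3218 ⇒ V=45.7552 exercise | (k=2,j=1): S=85.7600, (K−S)⁺=16.5300, hold=20.7307 ⇒ V=20.7307 continue | (k=2,j=2): S=130.0930, (K−S)⁺=0.0000, hold=4.3521 ⇒ V=4.3521 continue  boundary S*=56.5348
step 1: (k=1,j=0): S=69.6306, (K−S)⁺=32.6594, hold=33.2222 ⇒ V=33.2222 continue | (k=1,j=1): S=105.6256, (K−S)⁺=0.0000, hold=12.6570 ⇒ V=12.6570 continue  boundary S*=-
step 0: (k=0,j=0): S=85.7600, (K−S)⁺=16.5300, hold=22.9838 ⇒ V=22.9838 continue  boundary S*=-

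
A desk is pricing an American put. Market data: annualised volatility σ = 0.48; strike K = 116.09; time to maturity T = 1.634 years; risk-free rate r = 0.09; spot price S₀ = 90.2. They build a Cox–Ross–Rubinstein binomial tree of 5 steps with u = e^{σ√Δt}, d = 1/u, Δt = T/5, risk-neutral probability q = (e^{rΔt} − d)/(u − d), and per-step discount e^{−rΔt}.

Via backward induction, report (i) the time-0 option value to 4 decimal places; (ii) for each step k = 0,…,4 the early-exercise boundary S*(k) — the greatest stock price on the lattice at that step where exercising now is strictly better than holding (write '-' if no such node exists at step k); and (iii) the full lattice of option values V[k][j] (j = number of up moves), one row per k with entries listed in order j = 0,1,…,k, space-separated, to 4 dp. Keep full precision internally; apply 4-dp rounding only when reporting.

Δt=0.32680  u=1.31574  d=0.76003  q=0.48554  discount=0.97102
step 5 (expiry): payoffs max(K−S,0) = 93.2152 76.4898 47.5354 0.0000 0.0000 0.0000
step 4: (k=4,j=0): S=30.0973, (K−S)⁺=85.9927, hold=82.6280 ⇒ V=85.9927 exercise | (k=4,j=1): S=52.1035, (K−S)⁺=63.9865, hold=60.6218 ⇒ V=63.9865 exercise | (k=4,j=2): S=90.2000, (K−S)⁺=25.8900, hold=23.7462 ⇒ V=25.8900 exercise | (k=4,j=3): S=156.1516, (K−S)⁺=0.0000, hold=0.0000 ⇒ V=0.0000 continue | (k=4,j=4): S=270.3250, (K−S)⁺=0.0000, hold=0.0000 ⇒ V=0.0000 continue  boundary S*=90.2000
step 3: (k=3,j=0): S=39.6002, (K−S)⁺=76.4898, hold=73.1251 ⇒ V=76.4898 exercise | (k=3,j=1): S=68.5546, (K−S)⁺=47.5354, hold=44.1707 ⇒ V=47.5354 exercise | (k=3,j=2): S=118.6797, (K−S)⁺=0.0000, hold=12.9333 ⇒ V=12.9333 continue | (k=3,j=3): S=205.4548, (K−S)⁺=0.0000, hold=0.0000 ⇒ V=0.0000 continue  boundary S*=68.5546
step 2: (k=2,j=0): S=52.1035, (K−S)⁺=63.9865, hold=60.6218 ⇒ V=63.9865 exercise | (k=2,j=1): S=90.2000, (K−S)⁺=25.8900, hold=29.8439 ⇒ V=29.8439 continue | (k=2,j=2): S=156.1516, (K−S)⁺=0.0000, hold=6.4608 ⇒ V=6.4608 continue  boundary S*=52.1035
step 1: (k=1,j=0): S=68.5546, (K−S)⁺=47.5354, hold=46.0348 ⇒ V=47.5354 exercise | (k=1,j=1): S=118.6797, (K−S)⁺=0.0000, hold=17.9545 ⇒ V=17.9545 continue  boundary S*=68.5546
step 0: (k=0,j=0): S=90.2000, (K−S)⁺=25.8900, hold=32.2112 ⇒ V=32.2112 continue  boundary S*=-

price = 32.2112
boundary = - 68.5546 52.1035 68.5546 90.2000
tree:
32.2112
47.5354 17.9545
63.9865 29.8439 6.4608
76.4898 47.5354 12.9333 0.0000
85.9927 63.9865 25.8900 0.0000 0.0000
93.2152 76.4898 47.5354 0.0000 0.0000 0.0000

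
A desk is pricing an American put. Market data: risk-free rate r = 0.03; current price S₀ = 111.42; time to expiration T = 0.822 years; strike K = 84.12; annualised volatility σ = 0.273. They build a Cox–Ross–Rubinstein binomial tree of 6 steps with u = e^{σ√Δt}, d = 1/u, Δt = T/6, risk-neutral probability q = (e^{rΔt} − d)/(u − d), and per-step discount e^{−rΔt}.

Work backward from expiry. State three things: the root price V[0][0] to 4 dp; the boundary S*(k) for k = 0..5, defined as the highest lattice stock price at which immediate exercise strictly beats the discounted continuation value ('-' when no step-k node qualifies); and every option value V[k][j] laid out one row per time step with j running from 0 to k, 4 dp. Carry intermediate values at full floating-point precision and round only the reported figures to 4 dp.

Δt=0.13700, u=1.10633, d=0.90389, q=0.49510, disc=e^(-rΔt)=0.99590
k=6 terminal: V=max(K-S,0) → 23.3543 9.7450 0.0000 0.0000 0.0000 0.0000 0.0000
k=5: j=0 S=67.2268 intr=16.8932 cont=16.5481 V=16.8932[EX]; j=1 S=82.2831 intr=1.8369 cont=4.9001 V=4.9001[hold]; j=2 S=100.7115 intr=0.0000 cont=0.0000 V=0.0000[hold]; j=3 S=123.2671 intr=0.0000 cont=0.0000 V=0.0000[hold]; j=4 S=150.8744 intr=0.0000 cont=0.0000 V=0.0000[hold]; j=5 S=184.6646 intr=0.0000 cont=0.0000 V=0.0000[hold]  S*(5)=67.2268
k=4: j=0 S=74.3750 intr=9.7450 cont=10.9104 V=10.9104[hold]; j=1 S=91.0322 intr=0.0000 cont=2.4639 V=2.4639[hold]; j=2 S=111.4200 intr=0.0000 cont=0.0000 V=0.0000[hold]; j=3 S=136.3739 intr=0.0000 cont=0.0000 V=0.0000[hold]; j=4 S=166.9166 intr=0.0000 cont=0.0000 V=0.0000[hold]  S*(4)=-
k=3: j=0 S=82.2831 intr=1.8369 cont=6.7009 V=6.7009[hold]; j=1 S=100.7115 intr=0.0000 cont=1.2389 V=1.2389[hold]; j=2 S=123.2671 intr=0.0000 cont=0.0000 V=0.0000[hold]; j=3 S=150.8744 intr=0.0000 cont=0.0000 V=0.0000[hold]  S*(3)=-
k=2: j=0 S=91.0322 intr=0.0000 cont=3.9802 V=3.9802[hold]; j=1 S=111.4200 intr=0.0000 cont=0.6229 V=0.6229[hold]; j=2 S=136.3739 intr=0.0000 cont=0.0000 V=0.0000[hold]  S*(2)=-
k=1: j=0 S=100.7115 intr=0.0000 cont=2.3085 V=2.3085[hold]; j=1 S=123.2671 intr=0.0000 cont=0.3132 V=0.3132[hold]  S*(1)=-
k=0: j=0 S=111.4200 intr=0.0000 cont=1.3152 V=1.3152[hold]  S*(0)=-

price = 1.3152
boundary = - - - - - 67.2268
tree:
1.3152
2.3085 0.3132
3.9802 0.6229 0.0000
6.7009 1.2389 0.0000 0.0000
10.9104 2.4639 0.0000 0.0000 0.0000
16.8932 4.9001 0.0000 0.0000 0.0000 0.0000
23.3543 9.7450 0.0000 0.0000 0.0000 0.0000 0.0000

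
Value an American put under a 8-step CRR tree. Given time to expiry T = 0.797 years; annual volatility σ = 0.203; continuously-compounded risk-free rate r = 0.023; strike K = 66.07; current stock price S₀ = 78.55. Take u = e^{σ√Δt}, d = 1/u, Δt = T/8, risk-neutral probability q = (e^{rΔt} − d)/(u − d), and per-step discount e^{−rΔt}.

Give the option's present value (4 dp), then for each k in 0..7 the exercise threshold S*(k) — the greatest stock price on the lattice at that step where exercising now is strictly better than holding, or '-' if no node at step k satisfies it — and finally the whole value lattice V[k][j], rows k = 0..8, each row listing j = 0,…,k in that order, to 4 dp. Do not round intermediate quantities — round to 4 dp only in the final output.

Δt=0.09963  u=1.06617  d=0.93794  q=0.50188  discount=0.99771
step 8 (expiry): payoffs max(K−S,0) = 19.0231 12.5908 5.2791 0.0000 0.0000 0.0000 0.0000 0.0000 0.0000
step 7: (k=7,j=0): S=50.1601, (K−S)⁺=15.9099, hold=15.7587 ⇒ V=15.9099 exercise | (k=7,j=1): S=57.0180, (K−S)⁺=9.0520, hold=8.9008 ⇒ V=9.0520 exercise | (k=7,j=2): S=64.8135, (K−S)⁺=1.2565, hold=2.6236 ⇒ V=2.6236 continue | (k=7,j=3): S=73.6749, (K−S)⁺=0.0000, hold=0.0000 ⇒ V=0.0000 continue | (k=7,j=4): S=83.7477, (K−S)⁺=0.0000, hold=0.0000 ⇒ V=0.0000 continue | (k=7,j=5): S=95.1978, (K−S)⁺=0.0000, hold=0.0000 ⇒ V=0.0000 continue | (k=7,j=6): S=108.2133, (K−S)⁺=0.0000, hold=0.0000 ⇒ V=0.0000 continue | (k=7,j=7): S=123.0083, (K−S)⁺=0.0000, hold=0.0000 ⇒ V=0.0000 continue  boundary S*=57.0180
step 6: (k=6,j=0): S=53.4792, (K−S)⁺=12.5908, hold=12.4396 ⇒ V=12.5908 exercise | (k=6,j=1): S=60.7909, (K−S)⁺=5.2791, hold=5.8124 ⇒ V=5.8124 continue | (k=6,j=2): S=69.1023, (K−S)⁺=0.0000, hold=1.3039 ⇒ V=1.3039 continue | (k=6,j=3): S=78.5500, (K−S)⁺=0.0000, hold=0.0000 ⇒ V=0.0000 continue | (k=6,j=4): S=89.2894, (K−S)⁺=0.0000, hold=0.0000 ⇒ V=0.0000 continue | (k=6,j=5): S=101.4971, (K−S)⁺=0.0000, hold=0.0000 ⇒ V=0.0000 continue | (k=6,j=6): S=115.3739, (K−S)⁺=0.0000, hold=0.0000 ⇒ V=0.0000 continue  boundary S*=53.4792
step 5: (k=5,j=0): S=57.0180, (K−S)⁺=9.0520, hold=9.1679 ⇒ V=9.1679 continue | (k=5,j=1): S=64.8135, (K−S)⁺=1.2565, hold=3.5416 ⇒ V=3.5416 continue | (k=5,j=2): S=73.6749, (K−S)⁺=0.0000, hold=0.6480 ⇒ V=0.6480 continue | (k=5,j=3): S=83.7477, (K−S)⁺=0.0000, hold=0.0000 ⇒ V=0.0000 continue | (k=5,j=4): S=95.1978, (K−S)⁺=0.0000, hold=0.0000 ⇒ V=0.0000 continue | (k=5,j=5): S=108.2133, (K−S)⁺=0.0000, hold=0.0000 ⇒ V=0.0000 continue  boundary S*=-
step 4: (k=4,j=0): S=60.7909, (K−S)⁺=5.2791, hold=6.3296 ⇒ V=6.3296 continue | (k=4,j=1): S=69.1023, (K−S)⁺=0.0000, hold=2.0846 ⇒ V=2.0846 continue | (k=4,j=2): S=78.5500, (K−S)⁺=0.0000, hold=0.3221 ⇒ V=0.3221 continue | (k=4,j=3): S=89.2894, (K−S)⁺=0.0000, hold=0.0000 ⇒ V=0.0000 continue | (k=4,j=4): S=101.4971, (K−S)⁺=0.0000, hold=0.0000 ⇒ V=0.0000 continue  boundary S*=-
step 3: (k=3,j=0): S=64.8135, (K−S)⁺=1.2565, hold=4.1895 ⇒ V=4.1895 continue | (k=3,j=1): S=73.6749, (K−S)⁺=0.0000, hold=1.1973 ⇒ V=1.1973 continue | (k=3,j=2): S=83.7477, (K−S)⁺=0.0000, hold=0.1601 ⇒ V=0.1601 continue | (k=3,j=3): S=95.1978, (K−S)⁺=0.0000, hold=0.0000 ⇒ V=0.0000 continue  boundary S*=-
step 2: (k=2,j=0): S=69.1023, (K−S)⁺=0.0000, hold=2.6816 ⇒ V=2.6816 continue | (k=2,j=1): S=78.5500, (K−S)⁺=0.0000, hold=0.6752 ⇒ V=0.6752 continue | (k=2,j=2): S=89.2894, (K−S)⁺=0.0000, hold=0.0795 ⇒ V=0.0795 continue  boundary S*=-
step 1: (k=1,j=0): S=73.6749, (K−S)⁺=0.0000, hold=1.6708 ⇒ V=1.6708 continue | (k=1,j=1): S=83.7477, (K−S)⁺=0.0000, hold=0.3754 ⇒ V=0.3754 continue  boundary S*=-
step 0: (k=0,j=0): S=78.5500, (K−S)⁺=0.0000, hold=1.0183 ⇒ V=1.0183 continue  boundary S*=-

price = 1.0183
boundary = - - - - - - 53.4792 57.0180
tree:
1.0183
1.6708 0.3754
2.6816 0.6752 0.0795
4.1895 1.1973 0.1601 0.0000
6.3296 2.0846 0.3221 0.0000 0.0000
9.1679 3.5416 0.6480 0.0000 0.0000 0.0000
12.5908 5.8124 1.3039 0.0000 0.0000 0.0000 0.0000
15.9099 9.0520 2.6236 0.0000 0.0000 0.0000 0.0000 0.0000
19.0231 12.5908 5.2791 0.0000 0.0000 0.0000 0.0000 0.0000 0.0000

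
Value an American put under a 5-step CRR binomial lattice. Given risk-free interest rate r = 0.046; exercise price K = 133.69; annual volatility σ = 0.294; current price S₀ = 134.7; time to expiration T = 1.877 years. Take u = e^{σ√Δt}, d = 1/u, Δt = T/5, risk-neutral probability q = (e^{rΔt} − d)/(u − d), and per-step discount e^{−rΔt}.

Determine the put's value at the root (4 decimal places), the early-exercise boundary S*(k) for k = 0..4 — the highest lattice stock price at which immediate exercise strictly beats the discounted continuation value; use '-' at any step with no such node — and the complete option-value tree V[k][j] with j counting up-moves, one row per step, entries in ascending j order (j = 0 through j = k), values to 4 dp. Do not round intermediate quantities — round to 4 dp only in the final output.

Δt=0.37540, u=1.19738, d=0.83516, q=0.50318, disc=e^(-rΔt)=0.98288
k=5 terminal: V=max(K-S,0) → 78.9616 55.2252 21.1941 0.0000 0.0000 0.0000
k=4: j=0 S=65.5305 intr=68.1595 cont=65.8707 V=68.1595[EX]; j=1 S=93.9519 intr=39.7381 cont=37.4493 V=39.7381[EX]; j=2 S=134.7000 intr=0.0000 cont=10.3495 V=10.3495[hold]; j=3 S=193.1210 intr=0.0000 cont=0.0000 V=0.0000[hold]; j=4 S=276.8800 intr=0.0000 cont=0.0000 V=0.0000[hold]  S*(4)=93.9519
k=3: j=0 S=78.4648 intr=55.2252 cont=52.9364 V=55.2252[EX]; j=1 S=112.4959 intr=21.1941 cont=24.5233 V=24.5233[hold]; j=2 S=161.2867 intr=0.0000 cont=5.0538 V=5.0538[hold]; j=3 S=231.2387 intr=0.0000 cont=0.0000 V=0.0000[hold]  S*(3)=78.4648
k=2: j=0 S=93.9519 intr=39.7381 cont=39.0958 V=39.7381[EX]; j=1 S=134.7000 intr=0.0000 cont=14.4746 V=14.4746[hold]; j=2 S=193.1210 intr=0.0000 cont=2.4679 V=2.4679[hold]  S*(2)=93.9519
k=1: j=0 S=112.4959 intr=21.1941 cont=26.5634 V=26.5634[hold]; j=1 S=161.2867 intr=0.0000 cont=8.2887 V=8.2887[hold]  S*(1)=-
k=0: j=0 S=134.7000 intr=0.0000 cont=17.0707 V=17.0707[hold]  S*(0)=-

price = 17.0707
boundary = - - 93.9519 78.4648 93.9519
tree:
17.0707
26.5634 8.2887
39.7381 14.4746 2.4679
55.2252 24.5233 5.0538 0.0000
68.1595 39.7381 10.3495 0.0000 0.0000
78.9616 55.2252 21.1941 0.0000 0.0000 0.0000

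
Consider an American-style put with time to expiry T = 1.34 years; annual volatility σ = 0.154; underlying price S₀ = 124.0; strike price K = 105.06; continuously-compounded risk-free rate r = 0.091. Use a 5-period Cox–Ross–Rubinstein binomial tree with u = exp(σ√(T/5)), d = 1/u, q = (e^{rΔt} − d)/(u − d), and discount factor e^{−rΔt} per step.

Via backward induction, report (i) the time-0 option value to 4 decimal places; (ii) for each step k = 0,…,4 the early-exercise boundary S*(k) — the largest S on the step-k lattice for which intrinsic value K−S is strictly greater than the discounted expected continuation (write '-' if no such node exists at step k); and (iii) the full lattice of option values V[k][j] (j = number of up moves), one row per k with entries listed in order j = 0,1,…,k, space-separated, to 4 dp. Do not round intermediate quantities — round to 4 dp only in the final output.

price = 0.5600
boundary = - - - 97.6227 90.1420
tree:
0.5600
1.3623 0.1201
3.2364 0.3368 0.0000
7.4373 0.9450 0.0000 0.0000
14.9180 2.6510 0.0000 0.0000 0.0000
21.8255 7.4373 0.0000 0.0000 0.0000 0.0000

Δt=0.26800  u=1.08299  d=0.92337  q=0.63475  discount=0.97591
step 5 (expiry): payoffs max(K−S,0) = 21.8255 7.4373 0.0000 0.0000 0.0000 0.0000
step 4: (k=4,j=0): S=90.1420, (K−S)⁺=14.9180, hold=12.3868 ⇒ V=14.9180 exercise | (k=4,j=1): S=105.7242, (K−S)⁺=0.0000, hold=2.6510 ⇒ V=2.6510 continue | (k=4,j=2): S=124.0000, (K−S)⁺=0.0000, hold=0.0000 ⇒ V=0.0000 continue | (k=4,j=3): S=145.4350, (K−S)⁺=0.0000, hold=0.0000 ⇒ V=0.0000 continue | (k=4,j=4): S=170.5753, (K−S)⁺=0.0000, hold=0.0000 ⇒ V=0.0000 continue  boundary S*=90.1420
step 3: (k=3,j=0): S=97.6227, (K−S)⁺=7.4373, hold=6.9597 ⇒ V=7.4373 exercise | (k=3,j=1): S=114.4980, (K−S)⁺=0.0000, hold=0.9450 ⇒ V=0.9450 continue | (k=3,j=2): S=134.2905, (K−S)⁺=0.0000, hold=0.0000 ⇒ V=0.0000 continue | (k=3,j=3): S=157.5043, (K−S)⁺=0.0000, hold=0.0000 ⇒ V=0.0000 continue  boundary S*=97.6227
step 2: (k=2,j=0): S=105.7242, (K−S)⁺=0.0000, hold=3.2364 ⇒ V=3.2364 continue | (k=2,j=1): S=124.0000, (K−S)⁺=0.0000, hold=0.3368 ⇒ V=0.3368 continue | (k=2,j=2): S=145.4350, (K−S)⁺=0.0000, hold=0.0000 ⇒ V=0.0000 continue  boundary S*=-
step 1: (k=1,j=0): S=114.4980, (K−S)⁺=0.0000, hold=1.3623 ⇒ V=1.3623 continue | (k=1,j=1): S=134.2905, (K−S)⁺=0.0000, hold=0.1201 ⇒ V=0.1201 continue  boundary S*=-
step 0: (k=0,j=0): S=124.0000, (K−S)⁺=0.0000, hold=0.5600 ⇒ V=0.5600 continue  boundary S*=-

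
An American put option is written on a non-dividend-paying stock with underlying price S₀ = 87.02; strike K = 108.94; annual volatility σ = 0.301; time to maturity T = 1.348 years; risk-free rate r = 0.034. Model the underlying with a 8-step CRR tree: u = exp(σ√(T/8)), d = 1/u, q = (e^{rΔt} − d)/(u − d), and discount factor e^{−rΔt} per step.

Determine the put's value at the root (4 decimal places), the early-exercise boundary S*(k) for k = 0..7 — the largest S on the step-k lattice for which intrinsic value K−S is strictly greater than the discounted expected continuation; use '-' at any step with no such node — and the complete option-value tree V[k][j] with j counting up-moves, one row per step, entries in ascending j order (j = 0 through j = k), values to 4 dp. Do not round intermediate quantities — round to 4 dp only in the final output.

price = 24.6870
boundary = - - 67.9671 76.9058 67.9671 76.9058 87.0200 76.9058
tree:
24.6870
32.3487 17.0751
40.9729 23.8337 10.3055
48.8726 32.0342 15.6562 4.9086
55.8541 40.9729 22.9242 8.3448 1.4229
62.0242 48.8726 32.0342 13.7982 2.8190 0.0000
67.4772 55.8541 40.9729 21.9200 5.5848 0.0000 0.0000
72.2963 62.0242 48.8726 32.0342 11.0643 0.0000 0.0000 0.0000
76.5554 67.4772 55.8541 40.9729 21.9200 0.0000 0.0000 0.0000 0.0000

Δt=0.16850  u=1.13151  d=0.88377  q=0.49234  discount=0.99429
step 8 (expiry): payoffs max(K−S,0) = 76.5554 67.4772 55.8541 40.9729 21.9200 0.0000 0.0000 0.0000 0.0000
step 7: (k=7,j=0): S=36.6437, (K−S)⁺=72.2963, hold=71.6740 ⇒ V=72.2963 exercise | (k=7,j=1): S=46.9158, (K−S)⁺=62.0242, hold=61.4019 ⇒ V=62.0242 exercise | (k=7,j=2): S=60.0674, (K−S)⁺=48.8726, hold=48.2502 ⇒ V=48.8726 exercise | (k=7,j=3): S=76.9058, (K−S)⁺=32.0342, hold=31.4119 ⇒ V=32.0342 exercise | (k=7,j=4): S=98.4644, (K−S)⁺=10.4756, hold=11.0643 ⇒ V=11.0643 continue | (k=7,j=5): S=126.0663, (K−S)⁺=0.0000, hold=0.0000 ⇒ V=0.0000 continue | (k=7,j=6): S=161.4058, (K−S)⁺=0.0000, hold=0.0000 ⇒ V=0.0000 continue | (k=7,j=7): S=206.6518, (K−S)⁺=0.0000, hold=0.0000 ⇒ V=0.0000 continue  boundary S*=76.9058
step 6: (k=6,j=0): S=41.4628, (K−S)⁺=67.4772, hold=66.8548 ⇒ V=67.4772 exercise | (k=6,j=1): S=53.0859, (K−S)⁺=55.8541, hold=55.2318 ⇒ V=55.8541 exercise | (k=6,j=2): S=67.9671, (K−S)⁺=40.9729, hold=40.3505 ⇒ V=40.9729 exercise | (k=6,j=3): S=87.0200, (K−S)⁺=21.9200, hold=21.5858 ⇒ V=21.9200 exercise | (k=6,j=4): S=111.4138, (K−S)⁺=0.0000, hold=5.5848 ⇒ V=5.5848 continue | (k=6,j=5): S=142.6458, (K−S)⁺=0.0000, hold=0.0000 ⇒ V=0.0000 continue | (k=6,j=6): S=182.6330, (K−S)⁺=0.0000, hold=0.0000 ⇒ V=0.0000 continue  boundary S*=87.0200
step 5: (k=5,j=0): S=46.9158, (K−S)⁺=62.0242, hold=61.4019 ⇒ V=62.0242 exercise | (k=5,j=1): S=60.0674, (K−S)⁺=48.8726, hold=48.2502 ⇒ V=48.8726 exercise | (k=5,j=2): S=76.9058, (K−S)⁺=32.0342, hold=31.4119 ⇒ V=32.0342 exercise | (k=5,j=3): S=98.4644, (K−S)⁺=10.4756, hold=13.7982 ⇒ V=13.7982 continue | (k=5,j=4): S=126.0663, (K−S)⁺=0.0000, hold=2.8190 ⇒ V=2.8190 continue | (k=5,j=5): S=161.4058, (K−S)⁺=0.0000, hold=0.0000 ⇒ V=0.0000 continue  boundary S*=76.9058
step 4: (k=4,j=0): S=53.0859, (K−S)⁺=55.8541, hold=55.2318 ⇒ V=55.8541 exercise | (k=4,j=1): S=67.9671, (K−S)⁺=40.9729, hold=40.3505 ⇒ V=40.9729 exercise | (k=4,j=2): S=87.0200, (K−S)⁺=21.9200, hold=22.9242 ⇒ V=22.9242 continue | (k=4,j=3): S=111.4138, (K−S)⁺=0.0000, hold=8.3448 ⇒ V=8.3448 continue | (k=4,j=4): S=142.6458, (K−S)⁺=0.0000, hold=1.4229 ⇒ V=1.4229 continue  boundary S*=67.9671
step 3: (k=3,j=0): S=60.0674, (K−S)⁺=48.8726, hold=48.2502 ⇒ V=48.8726 exercise | (k=3,j=1): S=76.9058, (K−S)⁺=32.0342, hold=31.9034 ⇒ V=32.0342 exercise | (k=3,j=2): S=98.4644, (K−S)⁺=10.4756, hold=15.6562 ⇒ V=15.6562 continue | (k=3,j=3): S=126.0663, (K−S)⁺=0.0000, hold=4.9086 ⇒ V=4.9086 continue  boundary S*=76.9058
step 2: (k=2,j=0): S=67.9671, (K−S)⁺=40.9729, hold=40.3505 ⇒ V=40.9729 exercise | (k=2,j=1): S=87.0200, (K−S)⁺=21.9200, hold=23.8337 ⇒ V=23.8337 continue | (k=2,j=2): S=111.4138, (K−S)⁺=0.0000, hold=10.3055 ⇒ V=10.3055 continue  boundary S*=67.9671
step 1: (k=1,j=0): S=76.9058, (K−S)⁺=32.0342, hold=32.3487 ⇒ V=32.3487 continue | (k=1,j=1): S=98.4644, (K−S)⁺=10.4756, hold=17.0751 ⇒ V=17.0751 continue  boundary S*=-
step 0: (k=0,j=0): S=87.0200, (K−S)⁺=21.9200, hold=24.6870 ⇒ V=24.6870 continue  boundary S*=-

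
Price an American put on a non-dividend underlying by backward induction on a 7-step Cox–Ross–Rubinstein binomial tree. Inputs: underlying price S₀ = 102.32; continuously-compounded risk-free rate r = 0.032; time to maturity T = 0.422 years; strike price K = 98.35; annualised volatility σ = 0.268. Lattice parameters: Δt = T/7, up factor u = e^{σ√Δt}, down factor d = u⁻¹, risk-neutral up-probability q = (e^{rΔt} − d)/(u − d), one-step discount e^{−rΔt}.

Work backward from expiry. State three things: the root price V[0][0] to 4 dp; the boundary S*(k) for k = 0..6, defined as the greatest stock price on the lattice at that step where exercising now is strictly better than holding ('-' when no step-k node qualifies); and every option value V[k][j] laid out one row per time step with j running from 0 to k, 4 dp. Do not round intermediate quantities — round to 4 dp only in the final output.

price = 4.7757
boundary = - - - - 78.6412 83.9900 89.7026
tree:
4.7757
7.1713 2.3814
10.4482 3.8987 0.8626
14.6742 6.2324 1.5633 0.1602
19.7088 9.6605 2.8040 0.3198 0.0000
24.7170 14.3600 4.9648 0.6386 0.0000 0.0000
29.4063 19.7088 8.6474 1.2752 0.0000 0.0000 0.0000
33.7969 24.7170 14.3600 2.5462 0.0000 0.0000 0.0000 0.0000

Δt=0.06029  u=1.06802  d=0.93632  q=0.49822  discount=0.99807
step 7 (expiry): payoffs max(K−S,0) = 33.7969 24.7170 14.3600 2.5462 0.0000 0.0000 0.0000 0.0000
step 6: (k=6,j=0): S=68.9437, (K−S)⁺=29.4063, hold=29.2167 ⇒ V=29.4063 exercise | (k=6,j=1): S=78.6412, (K−S)⁺=19.7088, hold=19.5193 ⇒ V=19.7088 exercise | (k=6,j=2): S=89.7026, (K−S)⁺=8.6474, hold=8.4578 ⇒ V=8.6474 exercise | (k=6,j=3): S=102.3200, (K−S)⁺=0.0000, hold=1.2752 ⇒ V=1.2752 continue | (k=6,j=4): S=116.7121, (K−S)⁺=0.0000, hold=0.0000 ⇒ V=0.0000 continue | (k=6,j=5): S=133.1285, (K−S)⁺=0.0000, hold=0.0000 ⇒ V=0.0000 continue | (k=6,j=6): S=151.8540, (K−S)⁺=0.0000, hold=0.0000 ⇒ V=0.0000 continue  boundary S*=89.7026
step 5: (k=5,j=0): S=73.6330, (K−S)⁺=24.7170, hold=24.5275 ⇒ V=24.7170 exercise | (k=5,j=1): S=83.9900, (K−S)⁺=14.3600, hold=14.1704 ⇒ V=14.3600 exercise | (k=5,j=2): S=95.8038, (K−S)⁺=2.5462, hold=4.9648 ⇒ V=4.9648 continue | (k=5,j=3): S=109.2794, (K−S)⁺=0.0000, hold=0.6386 ⇒ V=0.6386 continue | (k=5,j=4): S=124.6503, (K−S)⁺=0.0000, hold=0.0000 ⇒ V=0.0000 continue | (k=5,j=5): S=142.1833, (K−S)⁺=0.0000, hold=0.0000 ⇒ V=0.0000 continue  boundary S*=83.9900
step 4: (k=4,j=0): S=78.6412, (K−S)⁺=19.7088, hold=19.5193 ⇒ V=19.7088 exercise | (k=4,j=1): S=89.7026, (K−S)⁺=8.6474, hold=9.6605 ⇒ V=9.6605 continue | (k=4,j=2): S=102.3200, (K−S)⁺=0.0000, hold=2.8040 ⇒ V=2.8040 continue | (k=4,j=3): S=116.7121, (K−S)⁺=0.0000, hold=0.3198 ⇒ V=0.3198 continue | (k=4,j=4): S=133.1285, (K−S)⁺=0.0000, hold=0.0000 ⇒ V=0.0000 continue  boundary S*=78.6412
step 3: (k=3,j=0): S=83.9900, (K−S)⁺=14.3600, hold=14.6742 ⇒ V=14.6742 continue | (k=3,j=1): S=95.8038, (K−S)⁺=2.5462, hold=6.2324 ⇒ V=6.2324 continue | (k=3,j=2): S=109.2794, (K−S)⁺=0.0000, hold=1.5633 ⇒ V=1.5633 continue | (k=3,j=3): S=124.6503, (K−S)⁺=0.0000, hold=0.1602 ⇒ V=0.1602 continue  boundary S*=-
step 2: (k=2,j=0): S=89.7026, (K−S)⁺=8.6474, hold=10.4482 ⇒ V=10.4482 continue | (k=2,j=1): S=102.3200, (K−S)⁺=0.0000, hold=3.8987 ⇒ V=3.8987 continue | (k=2,j=2): S=116.7121, (K−S)⁺=0.0000, hold=0.8626 ⇒ V=0.8626 continue  boundary S*=-
step 1: (k=1,j=0): S=95.8038, (K−S)⁺=2.5462, hold=7.1713 ⇒ V=7.1713 continue | (k=1,j=1): S=109.2794, (K−S)⁺=0.0000, hold=2.3814 ⇒ V=2.3814 continue  boundary S*=-
step 0: (k=0,j=0): S=102.3200, (K−S)⁺=0.0000, hold=4.7757 ⇒ V=4.7757 continue  boundary S*=-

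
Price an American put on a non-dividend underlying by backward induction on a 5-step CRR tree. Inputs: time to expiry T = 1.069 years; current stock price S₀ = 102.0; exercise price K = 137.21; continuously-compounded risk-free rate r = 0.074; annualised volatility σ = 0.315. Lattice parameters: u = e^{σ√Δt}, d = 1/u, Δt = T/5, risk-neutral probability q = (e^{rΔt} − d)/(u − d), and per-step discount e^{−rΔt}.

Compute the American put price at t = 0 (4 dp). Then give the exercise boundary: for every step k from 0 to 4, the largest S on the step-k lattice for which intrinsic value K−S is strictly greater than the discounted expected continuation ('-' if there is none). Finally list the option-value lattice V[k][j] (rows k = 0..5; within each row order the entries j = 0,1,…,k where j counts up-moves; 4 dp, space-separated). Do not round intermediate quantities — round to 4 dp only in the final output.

price = 35.2100
boundary = 102.0000 88.1748 102.0000 88.1748 102.0000
tree:
35.2100
49.0352 22.9858
60.9865 35.2100 12.3276
71.3179 49.0352 21.3463 4.3219
80.2490 60.9865 35.2100 9.1134 0.0000
87.9695 71.3179 49.0352 19.2171 0.0000 0.0000

Δt=0.21380  u=1.15679  d=0.86446  q=0.51820  discount=0.98430
step 5 (expiry): payoffs max(K−S,0) = 87.9695 71.3179 49.0352 19.2171 0.0000 0.0000
step 4: (k=4,j=0): S=56.9610, (K−S)⁺=80.2490, hold=78.0952 ⇒ V=80.2490 exercise | (k=4,j=1): S=76.2235, (K−S)⁺=60.9865, hold=58.8327 ⇒ V=60.9865 exercise | (k=4,j=2): S=102.0000, (K−S)⁺=35.2100, hold=33.0563 ⇒ V=35.2100 exercise | (k=4,j=3): S=136.4933, (K−S)⁺=0.7167, hold=9.1134 ⇒ V=9.1134 continue | (k=4,j=4): S=182.6512, (K−S)⁺=0.0000, hold=0.0000 ⇒ V=0.0000 continue  boundary S*=102.0000
step 3: (k=3,j=0): S=65.8921, (K−S)⁺=71.3179, hold=69.1641 ⇒ V=71.3179 exercise | (k=3,j=1): S=88.1748, (K−S)⁺=49.0352, hold=46.8814 ⇒ V=49.0352 exercise | (k=3,j=2): S=117.9929, (K−S)⁺=19.2171, hold=21.3463 ⇒ V=21.3463 continue | (k=3,j=3): S=157.8944, (K−S)⁺=0.0000, hold=4.3219 ⇒ V=4.3219 continue  boundary S*=88.1748
step 2: (k=2,j=0): S=76.2235, (K−S)⁺=60.9865, hold=58.8327 ⇒ V=60.9865 exercise | (k=2,j=1): S=102.0000, (K−S)⁺=35.2100, hold=34.1423 ⇒ V=35.2100 exercise | (k=2,j=2): S=136.4933, (K−S)⁺=0.7167, hold=12.3276 ⇒ V=12.3276 continue  boundary S*=102.0000
step 1: (k=1,j=0): S=88.1748, (K−S)⁺=49.0352, hold=46.8814 ⇒ V=49.0352 exercise | (k=1,j=1): S=117.9929, (K−S)⁺=19.2171, hold=22.9858 ⇒ V=22.9858 continue  boundary S*=88.1748
step 0: (k=0,j=0): S=102.0000, (K−S)⁺=35.2100, hold=34.9785 ⇒ V=35.2100 exercise  boundary S*=102.0000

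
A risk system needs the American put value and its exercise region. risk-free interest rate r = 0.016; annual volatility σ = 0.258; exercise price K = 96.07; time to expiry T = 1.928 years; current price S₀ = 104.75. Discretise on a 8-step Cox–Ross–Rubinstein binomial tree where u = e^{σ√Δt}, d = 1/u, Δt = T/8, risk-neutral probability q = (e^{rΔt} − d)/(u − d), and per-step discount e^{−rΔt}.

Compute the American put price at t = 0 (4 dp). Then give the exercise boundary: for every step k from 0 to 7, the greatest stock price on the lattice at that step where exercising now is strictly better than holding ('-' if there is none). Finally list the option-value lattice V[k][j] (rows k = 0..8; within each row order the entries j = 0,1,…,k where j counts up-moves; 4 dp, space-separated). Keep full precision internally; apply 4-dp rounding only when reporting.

price = 9.4763
boundary = - - - - 63.1144 55.6061 63.1144 71.6366
tree:
9.4763
13.5908 5.1583
18.9245 8.0037 2.1610
25.4652 12.0911 3.7029 0.5317
32.9556 17.6700 6.2301 1.0337 0.0000
40.4639 24.7701 10.2292 2.0094 0.0000 0.0000
47.0790 32.9556 16.2269 3.9061 0.0000 0.0000 0.0000
52.9072 40.4639 24.4334 7.5931 0.0000 0.0000 0.0000 0.0000
58.0420 47.0790 32.9556 14.7605 0.0000 0.0000 0.0000 0.0000 0.0000

Δt=0.24100  u=1.13503  d=0.88104  q=0.48359  discount=0.99615
step 8 (expiry): payoffs max(K−S,0) = 58.0420 47.0790 32.9556 14.7605 0.0000 0.0000 0.0000 0.0000 0.0000
step 7: (k=7,j=0): S=43.1628, (K−S)⁺=52.9072, hold=52.5374 ⇒ V=52.9072 exercise | (k=7,j=1): S=55.6061, (K−S)⁺=40.4639, hold=40.0942 ⇒ V=40.4639 exercise | (k=7,j=2): S=71.6366, (K−S)⁺=24.4334, hold=24.0636 ⇒ V=24.4334 exercise | (k=7,j=3): S=92.2885, (K−S)⁺=3.7815, hold=7.5931 ⇒ V=7.5931 continue | (k=7,j=4): S=118.8941, (K−S)⁺=0.0000, hold=0.0000 ⇒ V=0.0000 continue | (k=7,j=5): S=153.1697, (K−S)⁺=0.0000, hold=0.0000 ⇒ V=0.0000 continue | (k=7,j=6): S=197.3266, (K−S)⁺=0.0000, hold=0.0000 ⇒ V=0.0000 continue | (k=7,j=7): S=254.2133, (K−S)⁺=0.0000, hold=0.0000 ⇒ V=0.0000 continue  boundary S*=71.6366
step 6: (k=6,j=0): S=48.9910, (K−S)⁺=47.0790, hold=46.7093 ⇒ V=47.0790 exercise | (k=6,j=1): S=63.1144, (K−S)⁺=32.9556, hold=32.5858 ⇒ V=32.9556 exercise | (k=6,j=2): S=81.3095, (K−S)⁺=14.7605, hold=16.2269 ⇒ V=16.2269 continue | (k=6,j=3): S=104.7500, (K−S)⁺=0.0000, hold=3.9061 ⇒ V=3.9061 continue | (k=6,j=4): S=134.9481, (K−S)⁺=0.0000, hold=0.0000 ⇒ V=0.0000 continue | (k=6,j=5): S=173.8518, (K−S)⁺=0.0000, hold=0.0000 ⇒ V=0.0000 continue | (k=6,j=6): S=223.9711, (K−S)⁺=0.0000, hold=0.0000 ⇒ V=0.0000 continue  boundary S*=63.1144
step 5: (k=5,j=0): S=55.6061, (K−S)⁺=40.4639, hold=40.0942 ⇒ V=40.4639 exercise | (k=5,j=1): S=71.6366, (K−S)⁺=24.4334, hold=24.7701 ⇒ V=24.7701 continue | (k=5,j=2): S=92.2885, (K−S)⁺=3.7815, hold=10.2292 ⇒ V=10.2292 continue | (k=5,j=3): S=118.8941, (K−S)⁺=0.0000, hold=2.0094 ⇒ V=2.0094 continue | (k=5,j=4): S=153.1697, (K−S)⁺=0.0000, hold=0.0000 ⇒ V=0.0000 continue | (k=5,j=5): S=197.3266, (K−S)⁺=0.0000, hold=0.0000 ⇒ V=0.0000 continue  boundary S*=55.6061
step 4: (k=4,j=0): S=63.1144, (K−S)⁺=32.9556, hold=32.7480 ⇒ V=32.9556 exercise | (k=4,j=1): S=81.3095, (K−S)⁺=14.7605, hold=17.6700 ⇒ V=17.6700 continue | (k=4,j=2): S=104.7500, (K−S)⁺=0.0000, hold=6.2301 ⇒ V=6.2301 continue | (k=4,j=3): S=134.9481, (K−S)⁺=0.0000, hold=1.0337 ⇒ V=1.0337 continue | (k=4,j=4): S=173.8518, (K−S)⁺=0.0000, hold=0.0000 ⇒ V=0.0000 continue  boundary S*=63.1144
step 3: (k=3,j=0): S=71.6366, (K−S)⁺=24.4334, hold=25.4652 ⇒ V=25.4652 continue | (k=3,j=1): S=92.2885, (K−S)⁺=3.7815, hold=12.0911 ⇒ V=12.0911 continue | (k=3,j=2): S=118.8941, (K−S)⁺=0.0000, hold=3.7029 ⇒ V=3.7029 continue | (k=3,j=3): S=153.1697, (K−S)⁺=0.0000, hold=0.5317 ⇒ V=0.5317 continue  boundary S*=-
step 2: (k=2,j=0): S=81.3095, (K−S)⁺=14.7605, hold=18.9245 ⇒ V=18.9245 continue | (k=2,j=1): S=104.7500, (K−S)⁺=0.0000, hold=8.0037 ⇒ V=8.0037 continue | (k=2,j=2): S=134.9481, (K−S)⁺=0.0000, hold=2.1610 ⇒ V=2.1610 continue  boundary S*=-
step 1: (k=1,j=0): S=92.2885, (K−S)⁺=3.7815, hold=13.5908 ⇒ V=13.5908 continue | (k=1,j=1): S=118.8941, (K−S)⁺=0.0000, hold=5.1583 ⇒ V=5.1583 continue  boundary S*=-
step 0: (k=0,j=0): S=104.7500, (K−S)⁺=0.0000, hold=9.4763 ⇒ V=9.4763 continue  boundary S*=-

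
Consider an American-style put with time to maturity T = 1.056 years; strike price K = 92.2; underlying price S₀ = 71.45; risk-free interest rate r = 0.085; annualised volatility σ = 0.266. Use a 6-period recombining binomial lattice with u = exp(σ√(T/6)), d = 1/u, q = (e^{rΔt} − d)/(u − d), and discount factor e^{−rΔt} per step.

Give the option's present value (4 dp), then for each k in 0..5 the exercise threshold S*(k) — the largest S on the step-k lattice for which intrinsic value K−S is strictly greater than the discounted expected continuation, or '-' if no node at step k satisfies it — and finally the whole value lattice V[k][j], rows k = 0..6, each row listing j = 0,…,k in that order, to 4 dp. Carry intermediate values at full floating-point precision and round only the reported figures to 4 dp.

price = 20.7500
boundary = 71.4500 63.9054 71.4500 63.9054 71.4500 79.8852
tree:
20.7500
28.2946 13.3818
35.0425 20.7500 7.4670
41.0778 28.2946 12.7518 3.1651
46.4759 35.0425 20.7500 6.2817 0.5934
51.3040 41.0778 28.2946 12.3148 1.3081 0.0000
55.6223 46.4759 35.0425 20.7500 2.8837 0.0000 0.0000

params: Δt=0.17600 u=1.11806 d=0.89441 q=0.53952 e^(-rΔt)=0.98515
t_6 payoffs: 55.6223 46.4759 35.0425 20.7500 2.8837 0.0000 0.0000
t_5: node(5,0) S=40.8960 payoff=51.3040 vs cont=49.9350 → 51.3040 [stop]  node(5,1) S=51.1222 payoff=41.0778 vs cont=39.7088 → 41.0778 [stop]  node(5,2) S=63.9054 payoff=28.2946 vs cont=26.9255 → 28.2946 [stop]  node(5,3) S=79.8852 payoff=12.3148 vs cont=10.9457 → 12.3148 [stop]  node(5,4) S=99.8608 payoff=0.0000 vs cont=1.3081 → 1.3081 [wait]  node(5,5) S=124.8314 payoff=0.0000 vs cont=0.0000 → 0.0000 [wait]  ⇒ S*(5)=79.8852
t_4: node(4,0) S=45.7241 payoff=46.4759 vs cont=45.1069 → 46.4759 [stop]  node(4,1) S=57.1575 payoff=35.0425 vs cont=33.6734 → 35.0425 [stop]  node(4,2) S=71.4500 payoff=20.7500 vs cont=19.3810 → 20.7500 [stop]  node(4,3) S=89.3163 payoff=2.8837 vs cont=6.2817 → 6.2817 [wait]  node(4,4) S=111.6502 payoff=0.0000 vs cont=0.5934 → 0.5934 [wait]  ⇒ S*(4)=71.4500
t_3: node(3,0) S=51.1222 payoff=41.0778 vs cont=39.7088 → 41.0778 [stop]  node(3,1) S=63.9054 payoff=28.2946 vs cont=26.9255 → 28.2946 [stop]  node(3,2) S=79.8852 payoff=12.3148 vs cont=12.7518 → 12.7518 [wait]  node(3,3) S=99.8608 payoff=0.0000 vs cont=3.1651 → 3.1651 [wait]  ⇒ S*(3)=63.9054
t_2: node(2,0) S=57.1575 payoff=35.0425 vs cont=33.6734 → 35.0425 [stop]  node(2,1) S=71.4500 payoff=20.7500 vs cont=19.6133 → 20.7500 [stop]  node(2,2) S=89.3163 payoff=2.8837 vs cont=7.4670 → 7.4670 [wait]  ⇒ S*(2)=71.4500
t_1: node(1,0) S=63.9054 payoff=28.2946 vs cont=26.9255 → 28.2946 [stop]  node(1,1) S=79.8852 payoff=12.3148 vs cont=13.3818 → 13.3818 [wait]  ⇒ S*(1)=63.9054
t_0: node(0,0) S=71.4500 payoff=20.7500 vs cont=19.9481 → 20.7500 [stop]  ⇒ S*(0)=71.4500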